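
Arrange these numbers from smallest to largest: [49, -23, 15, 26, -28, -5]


Original list: [49, -23, 15, 26, -28, -5]
Repeatedly take the smallest remaining element:
  Remaining [49, -23, 15, 26, -28, -5] -> smallest is -28
  Remaining [49, -23, 15, 26, -5] -> smallest is -23
  Remaining [49, 15, 26, -5] -> smallest is -5
  Remaining [49, 15, 26] -> smallest is 15
  Remaining [49, 26] -> smallest is 26
  Remaining [49] -> smallest is 49
Collecting the picks in order gives the sorted list.
Final answer: [-28, -23, -5, 15, 26, 49]


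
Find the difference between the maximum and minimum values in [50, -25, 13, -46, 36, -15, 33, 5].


Maximum value: 50
Minimum value: -46
Range = 50 - (-46) = 96
Final answer: 96


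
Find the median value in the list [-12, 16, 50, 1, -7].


First, sort the list: [-12, -7, 1, 16, 50]
The list has 5 elements (odd count).
The middle index is 2 (0-based), and the element there is 1.
Final answer: 1


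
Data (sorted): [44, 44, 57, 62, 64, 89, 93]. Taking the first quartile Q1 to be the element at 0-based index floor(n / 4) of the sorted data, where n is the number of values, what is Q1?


The list has n = 7 elements.
Q1 index = floor(7 / 4) = floor(1.75) = 1
Counting from index 0 in the sorted data, the element at index 1 is 44.
Final answer: 44


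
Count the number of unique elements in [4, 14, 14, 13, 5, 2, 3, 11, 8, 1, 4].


List all unique values:
Distinct values: [1, 2, 3, 4, 5, 8, 11, 13, 14]
Count = 9
Final answer: 9


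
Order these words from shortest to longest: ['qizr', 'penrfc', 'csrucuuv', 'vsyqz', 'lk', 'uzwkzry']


Compute lengths:
  'qizr' has length 4
  'penrfc' has length 6
  'csrucuuv' has length 8
  'vsyqz' has length 5
  'lk' has length 2
  'uzwkzry' has length 7
Lengths in increasing order: 2 < 4 < 5 < 6 < 7 < 8
Listing the words in that order gives the answer.
Final answer: ['lk', 'qizr', 'vsyqz', 'penrfc', 'uzwkzry', 'csrucuuv']


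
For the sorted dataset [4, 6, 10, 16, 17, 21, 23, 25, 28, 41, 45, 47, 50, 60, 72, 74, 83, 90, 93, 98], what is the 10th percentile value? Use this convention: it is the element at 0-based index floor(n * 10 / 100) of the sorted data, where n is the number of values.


The dataset has n = 20 elements.
Index = floor(20 * 10 / 100) = floor(200 / 100) = floor(2) = 2
Counting from index 0 in the sorted data, the element at index 2 is 10.
Final answer: 10


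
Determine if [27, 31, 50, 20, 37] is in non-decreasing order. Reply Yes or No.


Check consecutive pairs:
  27 <= 31? True
  31 <= 50? True
  50 <= 20? False
  20 <= 37? True
1 consecutive pair(s) are out of order, so the list is not sorted.
Final answer: No


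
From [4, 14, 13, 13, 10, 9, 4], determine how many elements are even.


Check each element:
  4 is even
  14 is even
  13 is odd
  13 is odd
  10 is even
  9 is odd
  4 is even
Evens: [4, 14, 10, 4]
Count of evens = 4
Final answer: 4


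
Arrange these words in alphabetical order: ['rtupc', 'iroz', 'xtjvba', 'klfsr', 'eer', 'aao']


Compare strings character by character (the first differing letter decides):
  'aao' < 'eer' since 'a' < 'e' at position 1
  'eer' < 'iroz' since 'e' < 'i' at position 1
  'iroz' < 'klfsr' since 'i' < 'k' at position 1
  'klfsr' < 'rtupc' since 'k' < 'r' at position 1
  'rtupc' < 'xtjvba' since 'r' < 'x' at position 1
Chaining these comparisons gives the alphabetical order.
Final answer: ['aao', 'eer', 'iroz', 'klfsr', 'rtupc', 'xtjvba']


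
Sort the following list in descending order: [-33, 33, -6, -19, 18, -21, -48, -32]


Original list: [-33, 33, -6, -19, 18, -21, -48, -32]
Repeatedly take the largest remaining element:
  Remaining [-33, 33, -6, -19, 18, -21, -48, -32] -> largest is 33
  Remaining [-33, -6, -19, 18, -21, -48, -32] -> largest is 18
  Remaining [-33, -6, -19, -21, -48, -32] -> largest is -6
  Remaining [-33, -19, -21, -48, -32] -> largest is -19
  Remaining [-33, -21, -48, -32] -> largest is -21
  Remaining [-33, -48, -32] -> largest is -32
  Remaining [-33, -48] -> largest is -33
  Remaining [-48] -> largest is -48
Collecting the picks in order gives the descending list.
Final answer: [33, 18, -6, -19, -21, -32, -33, -48]


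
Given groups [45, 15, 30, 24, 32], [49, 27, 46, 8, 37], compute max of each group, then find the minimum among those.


Find max of each group:
  Group 1: [45, 15, 30, 24, 32] -> max = 45
  Group 2: [49, 27, 46, 8, 37] -> max = 49
Maxes: [45, 49]
Minimum of maxes = 45
Final answer: 45


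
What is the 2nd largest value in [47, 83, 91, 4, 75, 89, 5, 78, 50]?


Sort descending: [91, 89, 83, 78, 75, 50, 47, 5, 4]
The 2nd element (1-indexed) is at index 1.
Value = 89
Final answer: 89


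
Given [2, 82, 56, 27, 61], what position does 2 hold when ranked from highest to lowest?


Sort descending: [82, 61, 56, 27, 2]
Find 2 in the sorted list.
2 is at position 5.
Final answer: 5


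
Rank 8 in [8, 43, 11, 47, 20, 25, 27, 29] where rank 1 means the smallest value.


Sort ascending: [8, 11, 20, 25, 27, 29, 43, 47]
Find 8 in the sorted list.
8 is at position 1 (1-indexed).
Final answer: 1


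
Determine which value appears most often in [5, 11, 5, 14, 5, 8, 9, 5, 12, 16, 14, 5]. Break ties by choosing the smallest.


Count the frequency of each value:
  5 appears 5 time(s)
  8 appears 1 time(s)
  9 appears 1 time(s)
  11 appears 1 time(s)
  12 appears 1 time(s)
  14 appears 2 time(s)
  16 appears 1 time(s)
Maximum frequency is 5.
Only 5 reaches that frequency, so it is the mode.
Final answer: 5


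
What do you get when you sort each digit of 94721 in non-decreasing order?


The number 94721 has digits: 9, 4, 7, 2, 1
Sorted: 1, 2, 4, 7, 9
Joining the sorted digits gives the result.
Final answer: 12479


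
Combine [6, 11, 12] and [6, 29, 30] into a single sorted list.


List A: [6, 11, 12]
List B: [6, 29, 30]
Repeatedly compare the front elements and take the smaller:
  6 vs 6 -> take 6
  11 vs 6 -> take 6
  11 vs 29 -> take 11
  12 vs 29 -> take 12
  A is exhausted; append the rest of B: [29, 30]
Final answer: [6, 6, 11, 12, 29, 30]


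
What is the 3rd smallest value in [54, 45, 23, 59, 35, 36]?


Sort ascending: [23, 35, 36, 45, 54, 59]
The 3rd element (1-indexed) is at index 2.
Value = 36
Final answer: 36


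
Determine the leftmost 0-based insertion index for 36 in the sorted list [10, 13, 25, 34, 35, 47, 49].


List is sorted: [10, 13, 25, 34, 35, 47, 49]
We need the leftmost position where 36 can be inserted, i.e. the first index whose element is >= 36 (or the end of the list if none is).
Binary search with low=0, high=7 (0-based indices):
  low=0, high=7, mid=3: a[3]=34 < 36, so low = 4
  low=4, high=7, mid=5: a[5]=47 >= 36, so high = 5
  low=4, high=5, mid=4: a[4]=35 < 36, so low = 5
Now low = high = 5, so the insertion index is 5.
Final answer: 5


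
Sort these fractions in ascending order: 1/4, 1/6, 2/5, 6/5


Convert to decimal for comparison:
  1/4 = 0.25
  1/6 = 0.1667
  2/5 = 0.4
  6/5 = 1.2
Decimals in increasing order: 0.1667 < 0.25 < 0.4 < 1.2
Writing each back as its fraction gives the sorted order.
Final answer: 1/6, 1/4, 2/5, 6/5


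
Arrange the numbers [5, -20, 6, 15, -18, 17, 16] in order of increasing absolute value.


Compute absolute values:
  |5| = 5
  |-20| = 20
  |6| = 6
  |15| = 15
  |-18| = 18
  |17| = 17
  |16| = 16
Absolute values in increasing order: 5 < 6 < 15 < 16 < 17 < 18 < 20
Listing the original numbers in that order gives the answer.
Final answer: [5, 6, 15, 16, 17, -18, -20]


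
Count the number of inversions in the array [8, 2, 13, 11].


For each element, count the later elements that are smaller than it:
  8 (index 0): smaller elements after it = [2] -> 1
  2 (index 1): smaller elements after it = [] -> 0
  13 (index 2): smaller elements after it = [11] -> 1
Total inversions = 1 + 0 + 1 = 2
Final answer: 2


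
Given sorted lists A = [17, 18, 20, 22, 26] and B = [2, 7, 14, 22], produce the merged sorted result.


List A: [17, 18, 20, 22, 26]
List B: [2, 7, 14, 22]
Repeatedly compare the front elements and take the smaller:
  17 vs 2 -> take 2
  17 vs 7 -> take 7
  17 vs 14 -> take 14
  17 vs 22 -> take 17
  18 vs 22 -> take 18
  20 vs 22 -> take 20
  22 vs 22 -> take 22
  26 vs 22 -> take 22
  B is exhausted; append the rest of A: [26]
Final answer: [2, 7, 14, 17, 18, 20, 22, 22, 26]


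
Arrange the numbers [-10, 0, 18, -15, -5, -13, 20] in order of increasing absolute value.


Compute absolute values:
  |-10| = 10
  |0| = 0
  |18| = 18
  |-15| = 15
  |-5| = 5
  |-13| = 13
  |20| = 20
Absolute values in increasing order: 0 < 5 < 10 < 13 < 15 < 18 < 20
Listing the original numbers in that order gives the answer.
Final answer: [0, -5, -10, -13, -15, 18, 20]


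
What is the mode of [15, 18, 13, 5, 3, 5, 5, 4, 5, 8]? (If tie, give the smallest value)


Count the frequency of each value:
  3 appears 1 time(s)
  4 appears 1 time(s)
  5 appears 4 time(s)
  8 appears 1 time(s)
  13 appears 1 time(s)
  15 appears 1 time(s)
  18 appears 1 time(s)
Maximum frequency is 4.
Only 5 reaches that frequency, so it is the mode.
Final answer: 5


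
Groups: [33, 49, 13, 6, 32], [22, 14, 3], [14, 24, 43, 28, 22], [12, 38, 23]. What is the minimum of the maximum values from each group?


Find max of each group:
  Group 1: [33, 49, 13, 6, 32] -> max = 49
  Group 2: [22, 14, 3] -> max = 22
  Group 3: [14, 24, 43, 28, 22] -> max = 43
  Group 4: [12, 38, 23] -> max = 38
Maxes: [49, 22, 43, 38]
Minimum of maxes = 22
Final answer: 22


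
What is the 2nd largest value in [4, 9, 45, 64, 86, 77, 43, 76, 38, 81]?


Sort descending: [86, 81, 77, 76, 64, 45, 43, 38, 9, 4]
The 2nd element (1-indexed) is at index 1.
Value = 81
Final answer: 81


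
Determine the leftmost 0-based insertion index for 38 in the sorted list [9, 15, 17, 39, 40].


List is sorted: [9, 15, 17, 39, 40]
We need the leftmost position where 38 can be inserted, i.e. the first index whose element is >= 38 (or the end of the list if none is).
Binary search with low=0, high=5 (0-based indices):
  low=0, high=5, mid=2: a[2]=17 < 38, so low = 3
  low=3, high=5, mid=4: a[4]=40 >= 38, so high = 4
  low=3, high=4, mid=3: a[3]=39 >= 38, so high = 3
Now low = high = 3, so the insertion index is 3.
Final answer: 3


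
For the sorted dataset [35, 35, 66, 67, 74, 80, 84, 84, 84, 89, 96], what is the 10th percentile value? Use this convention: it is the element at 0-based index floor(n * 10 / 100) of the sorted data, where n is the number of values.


The dataset has n = 11 elements.
Index = floor(11 * 10 / 100) = floor(110 / 100) = floor(1.1) = 1
Counting from index 0 in the sorted data, the element at index 1 is 35.
Final answer: 35


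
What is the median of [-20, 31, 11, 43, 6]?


First, sort the list: [-20, 6, 11, 31, 43]
The list has 5 elements (odd count).
The middle index is 2 (0-based), and the element there is 11.
Final answer: 11


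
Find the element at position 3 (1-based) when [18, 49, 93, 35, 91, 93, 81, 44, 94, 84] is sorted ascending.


Sort ascending: [18, 35, 44, 49, 81, 84, 91, 93, 93, 94]
The 3rd element (1-indexed) is at index 2.
Value = 44
Final answer: 44


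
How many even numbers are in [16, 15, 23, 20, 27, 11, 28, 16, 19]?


Check each element:
  16 is even
  15 is odd
  23 is odd
  20 is even
  27 is odd
  11 is odd
  28 is even
  16 is even
  19 is odd
Evens: [16, 20, 28, 16]
Count of evens = 4
Final answer: 4


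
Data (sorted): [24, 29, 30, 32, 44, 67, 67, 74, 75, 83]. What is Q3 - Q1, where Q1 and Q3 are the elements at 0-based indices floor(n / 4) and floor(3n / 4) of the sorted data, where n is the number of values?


The data has n = 10 elements.
Q1 index = floor(10 / 4) = floor(2.5) = 2; Q3 index = floor(3 * 10 / 4) = floor(7.5) = 7
Q1 = element at index 2 = 30
Q3 = element at index 7 = 74
IQR = 74 - 30 = 44
Final answer: 44


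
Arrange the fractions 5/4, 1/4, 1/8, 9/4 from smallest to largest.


Convert to decimal for comparison:
  5/4 = 1.25
  1/4 = 0.25
  1/8 = 0.125
  9/4 = 2.25
Decimals in increasing order: 0.125 < 0.25 < 1.25 < 2.25
Writing each back as its fraction gives the sorted order.
Final answer: 1/8, 1/4, 5/4, 9/4


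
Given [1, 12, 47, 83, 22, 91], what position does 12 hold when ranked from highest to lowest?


Sort descending: [91, 83, 47, 22, 12, 1]
Find 12 in the sorted list.
12 is at position 5.
Final answer: 5


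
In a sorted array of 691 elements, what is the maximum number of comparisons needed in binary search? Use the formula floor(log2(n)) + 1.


Binary search halves the search space each step.
Maximum comparisons = floor(log2(691)) + 1
log2(691) = 9.4325
floor(log2(691)) = 9, so 9 + 1 = 10
Final answer: 10


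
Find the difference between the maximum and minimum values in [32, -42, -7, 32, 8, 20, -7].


Maximum value: 32
Minimum value: -42
Range = 32 - (-42) = 74
Final answer: 74


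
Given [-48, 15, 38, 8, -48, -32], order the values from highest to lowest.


Original list: [-48, 15, 38, 8, -48, -32]
Repeatedly take the largest remaining element:
  Remaining [-48, 15, 38, 8, -48, -32] -> largest is 38
  Remaining [-48, 15, 8, -48, -32] -> largest is 15
  Remaining [-48, 8, -48, -32] -> largest is 8
  Remaining [-48, -48, -32] -> largest is -32
  Remaining [-48, -48] -> largest is -48
  Remaining [-48] -> largest is -48
Collecting the picks in order gives the descending list.
Final answer: [38, 15, 8, -32, -48, -48]


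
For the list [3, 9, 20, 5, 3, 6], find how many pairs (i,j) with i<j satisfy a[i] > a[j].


For each element, count the later elements that are smaller than it:
  3 (index 0): smaller elements after it = [] -> 0
  9 (index 1): smaller elements after it = [5, 3, 6] -> 3
  20 (index 2): smaller elements after it = [5, 3, 6] -> 3
  5 (index 3): smaller elements after it = [3] -> 1
  3 (index 4): smaller elements after it = [] -> 0
Total inversions = 0 + 3 + 3 + 1 + 0 = 7
Final answer: 7


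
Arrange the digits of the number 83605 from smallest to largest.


The number 83605 has digits: 8, 3, 6, 0, 5
Sorted: 0, 3, 5, 6, 8
Joining the sorted digits gives the result.
Final answer: 03568


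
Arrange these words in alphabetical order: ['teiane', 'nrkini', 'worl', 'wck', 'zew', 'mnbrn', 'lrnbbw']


Compare strings character by character (the first differing letter decides):
  'lrnbbw' < 'mnbrn' since 'l' < 'm' at position 1
  'mnbrn' < 'nrkini' since 'm' < 'n' at position 1
  'nrkini' < 'teiane' since 'n' < 't' at position 1
  'teiane' < 'wck' since 't' < 'w' at position 1
  'wck' < 'worl' since 'c' < 'o' at position 2
  'worl' < 'zew' since 'w' < 'z' at position 1
Chaining these comparisons gives the alphabetical order.
Final answer: ['lrnbbw', 'mnbrn', 'nrkini', 'teiane', 'wck', 'worl', 'zew']


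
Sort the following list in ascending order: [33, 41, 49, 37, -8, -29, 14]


Original list: [33, 41, 49, 37, -8, -29, 14]
Repeatedly take the smallest remaining element:
  Remaining [33, 41, 49, 37, -8, -29, 14] -> smallest is -29
  Remaining [33, 41, 49, 37, -8, 14] -> smallest is -8
  Remaining [33, 41, 49, 37, 14] -> smallest is 14
  Remaining [33, 41, 49, 37] -> smallest is 33
  Remaining [41, 49, 37] -> smallest is 37
  Remaining [41, 49] -> smallest is 41
  Remaining [49] -> smallest is 49
Collecting the picks in order gives the sorted list.
Final answer: [-29, -8, 14, 33, 37, 41, 49]


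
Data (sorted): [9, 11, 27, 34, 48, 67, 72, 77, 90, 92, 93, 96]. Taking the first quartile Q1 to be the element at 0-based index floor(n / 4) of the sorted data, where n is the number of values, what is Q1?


The list has n = 12 elements.
Q1 index = floor(12 / 4) = floor(3) = 3
Counting from index 0 in the sorted data, the element at index 3 is 34.
Final answer: 34


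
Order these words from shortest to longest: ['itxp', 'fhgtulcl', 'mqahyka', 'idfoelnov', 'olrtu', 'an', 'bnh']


Compute lengths:
  'itxp' has length 4
  'fhgtulcl' has length 8
  'mqahyka' has length 7
  'idfoelnov' has length 9
  'olrtu' has length 5
  'an' has length 2
  'bnh' has length 3
Lengths in increasing order: 2 < 3 < 4 < 5 < 7 < 8 < 9
Listing the words in that order gives the answer.
Final answer: ['an', 'bnh', 'itxp', 'olrtu', 'mqahyka', 'fhgtulcl', 'idfoelnov']


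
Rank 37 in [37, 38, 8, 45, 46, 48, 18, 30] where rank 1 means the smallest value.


Sort ascending: [8, 18, 30, 37, 38, 45, 46, 48]
Find 37 in the sorted list.
37 is at position 4 (1-indexed).
Final answer: 4


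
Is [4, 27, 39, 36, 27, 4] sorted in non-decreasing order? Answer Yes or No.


Check consecutive pairs:
  4 <= 27? True
  27 <= 39? True
  39 <= 36? False
  36 <= 27? False
  27 <= 4? False
3 consecutive pair(s) are out of order, so the list is not sorted.
Final answer: No


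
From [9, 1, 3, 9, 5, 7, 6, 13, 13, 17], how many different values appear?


List all unique values:
Distinct values: [1, 3, 5, 6, 7, 9, 13, 17]
Count = 8
Final answer: 8


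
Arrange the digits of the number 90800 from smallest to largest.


The number 90800 has digits: 9, 0, 8, 0, 0
Sorted: 0, 0, 0, 8, 9
Joining the sorted digits gives the result.
Final answer: 00089


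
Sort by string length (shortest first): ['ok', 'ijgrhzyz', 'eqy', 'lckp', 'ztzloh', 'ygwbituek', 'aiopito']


Compute lengths:
  'ok' has length 2
  'ijgrhzyz' has length 8
  'eqy' has length 3
  'lckp' has length 4
  'ztzloh' has length 6
  'ygwbituek' has length 9
  'aiopito' has length 7
Lengths in increasing order: 2 < 3 < 4 < 6 < 7 < 8 < 9
Listing the words in that order gives the answer.
Final answer: ['ok', 'eqy', 'lckp', 'ztzloh', 'aiopito', 'ijgrhzyz', 'ygwbituek']


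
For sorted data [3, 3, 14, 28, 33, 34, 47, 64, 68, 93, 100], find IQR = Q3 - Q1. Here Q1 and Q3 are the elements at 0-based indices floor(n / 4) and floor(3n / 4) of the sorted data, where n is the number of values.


The data has n = 11 elements.
Q1 index = floor(11 / 4) = floor(2.75) = 2; Q3 index = floor(3 * 11 / 4) = floor(8.25) = 8
Q1 = element at index 2 = 14
Q3 = element at index 8 = 68
IQR = 68 - 14 = 54
Final answer: 54


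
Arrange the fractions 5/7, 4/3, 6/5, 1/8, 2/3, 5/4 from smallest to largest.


Convert to decimal for comparison:
  5/7 = 0.7143
  4/3 = 1.3333
  6/5 = 1.2
  1/8 = 0.125
  2/3 = 0.6667
  5/4 = 1.25
Decimals in increasing order: 0.125 < 0.6667 < 0.7143 < 1.2 < 1.25 < 1.3333
Writing each back as its fraction gives the sorted order.
Final answer: 1/8, 2/3, 5/7, 6/5, 5/4, 4/3


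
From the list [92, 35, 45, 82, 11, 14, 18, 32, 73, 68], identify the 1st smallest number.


Sort ascending: [11, 14, 18, 32, 35, 45, 68, 73, 82, 92]
The 1st element (1-indexed) is at index 0.
Value = 11
Final answer: 11


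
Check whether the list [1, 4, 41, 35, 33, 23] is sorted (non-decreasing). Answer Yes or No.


Check consecutive pairs:
  1 <= 4? True
  4 <= 41? True
  41 <= 35? False
  35 <= 33? False
  33 <= 23? False
3 consecutive pair(s) are out of order, so the list is not sorted.
Final answer: No


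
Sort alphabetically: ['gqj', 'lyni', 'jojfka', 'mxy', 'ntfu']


Compare strings character by character (the first differing letter decides):
  'gqj' < 'jojfka' since 'g' < 'j' at position 1
  'jojfka' < 'lyni' since 'j' < 'l' at position 1
  'lyni' < 'mxy' since 'l' < 'm' at position 1
  'mxy' < 'ntfu' since 'm' < 'n' at position 1
Chaining these comparisons gives the alphabetical order.
Final answer: ['gqj', 'jojfka', 'lyni', 'mxy', 'ntfu']


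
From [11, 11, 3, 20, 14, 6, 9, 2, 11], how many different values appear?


List all unique values:
Distinct values: [2, 3, 6, 9, 11, 14, 20]
Count = 7
Final answer: 7


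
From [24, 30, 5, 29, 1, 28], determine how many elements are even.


Check each element:
  24 is even
  30 is even
  5 is odd
  29 is odd
  1 is odd
  28 is even
Evens: [24, 30, 28]
Count of evens = 3
Final answer: 3


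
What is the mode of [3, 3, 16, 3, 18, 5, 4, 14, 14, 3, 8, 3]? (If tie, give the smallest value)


Count the frequency of each value:
  3 appears 5 time(s)
  4 appears 1 time(s)
  5 appears 1 time(s)
  8 appears 1 time(s)
  14 appears 2 time(s)
  16 appears 1 time(s)
  18 appears 1 time(s)
Maximum frequency is 5.
Only 3 reaches that frequency, so it is the mode.
Final answer: 3


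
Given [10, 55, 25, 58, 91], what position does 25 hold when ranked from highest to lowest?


Sort descending: [91, 58, 55, 25, 10]
Find 25 in the sorted list.
25 is at position 4.
Final answer: 4


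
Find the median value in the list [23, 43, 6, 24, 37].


First, sort the list: [6, 23, 24, 37, 43]
The list has 5 elements (odd count).
The middle index is 2 (0-based), and the element there is 24.
Final answer: 24


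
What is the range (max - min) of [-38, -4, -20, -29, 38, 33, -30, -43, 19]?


Maximum value: 38
Minimum value: -43
Range = 38 - (-43) = 81
Final answer: 81


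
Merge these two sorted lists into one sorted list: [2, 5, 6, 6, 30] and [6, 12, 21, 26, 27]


List A: [2, 5, 6, 6, 30]
List B: [6, 12, 21, 26, 27]
Repeatedly compare the front elements and take the smaller:
  2 vs 6 -> take 2
  5 vs 6 -> take 5
  6 vs 6 -> take 6
  6 vs 6 -> take 6
  30 vs 6 -> take 6
  30 vs 12 -> take 12
  30 vs 21 -> take 21
  30 vs 26 -> take 26
  30 vs 27 -> take 27
  B is exhausted; append the rest of A: [30]
Final answer: [2, 5, 6, 6, 6, 12, 21, 26, 27, 30]


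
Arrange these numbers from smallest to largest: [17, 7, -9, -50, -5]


Original list: [17, 7, -9, -50, -5]
Repeatedly take the smallest remaining element:
  Remaining [17, 7, -9, -50, -5] -> smallest is -50
  Remaining [17, 7, -9, -5] -> smallest is -9
  Remaining [17, 7, -5] -> smallest is -5
  Remaining [17, 7] -> smallest is 7
  Remaining [17] -> smallest is 17
Collecting the picks in order gives the sorted list.
Final answer: [-50, -9, -5, 7, 17]


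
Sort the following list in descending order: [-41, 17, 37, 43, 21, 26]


Original list: [-41, 17, 37, 43, 21, 26]
Repeatedly take the largest remaining element:
  Remaining [-41, 17, 37, 43, 21, 26] -> largest is 43
  Remaining [-41, 17, 37, 21, 26] -> largest is 37
  Remaining [-41, 17, 21, 26] -> largest is 26
  Remaining [-41, 17, 21] -> largest is 21
  Remaining [-41, 17] -> largest is 17
  Remaining [-41] -> largest is -41
Collecting the picks in order gives the descending list.
Final answer: [43, 37, 26, 21, 17, -41]


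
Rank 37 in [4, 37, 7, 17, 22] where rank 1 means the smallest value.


Sort ascending: [4, 7, 17, 22, 37]
Find 37 in the sorted list.
37 is at position 5 (1-indexed).
Final answer: 5


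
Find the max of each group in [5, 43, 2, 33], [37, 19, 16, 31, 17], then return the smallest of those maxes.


Find max of each group:
  Group 1: [5, 43, 2, 33] -> max = 43
  Group 2: [37, 19, 16, 31, 17] -> max = 37
Maxes: [43, 37]
Minimum of maxes = 37
Final answer: 37


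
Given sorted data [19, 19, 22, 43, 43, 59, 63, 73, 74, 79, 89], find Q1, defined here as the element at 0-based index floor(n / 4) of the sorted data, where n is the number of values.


The list has n = 11 elements.
Q1 index = floor(11 / 4) = floor(2.75) = 2
Counting from index 0 in the sorted data, the element at index 2 is 22.
Final answer: 22


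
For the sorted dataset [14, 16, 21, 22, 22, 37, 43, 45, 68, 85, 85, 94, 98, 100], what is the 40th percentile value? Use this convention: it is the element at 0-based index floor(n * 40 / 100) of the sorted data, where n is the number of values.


The dataset has n = 14 elements.
Index = floor(14 * 40 / 100) = floor(560 / 100) = floor(5.6) = 5
Counting from index 0 in the sorted data, the element at index 5 is 37.
Final answer: 37


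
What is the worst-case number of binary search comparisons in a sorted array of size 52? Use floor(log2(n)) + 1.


Binary search halves the search space each step.
Maximum comparisons = floor(log2(52)) + 1
log2(52) = 5.7004
floor(log2(52)) = 5, so 5 + 1 = 6
Final answer: 6


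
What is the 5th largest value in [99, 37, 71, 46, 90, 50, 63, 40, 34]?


Sort descending: [99, 90, 71, 63, 50, 46, 40, 37, 34]
The 5th element (1-indexed) is at index 4.
Value = 50
Final answer: 50


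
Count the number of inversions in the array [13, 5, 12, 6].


For each element, count the later elements that are smaller than it:
  13 (index 0): smaller elements after it = [5, 12, 6] -> 3
  5 (index 1): smaller elements after it = [] -> 0
  12 (index 2): smaller elements after it = [6] -> 1
Total inversions = 3 + 0 + 1 = 4
Final answer: 4


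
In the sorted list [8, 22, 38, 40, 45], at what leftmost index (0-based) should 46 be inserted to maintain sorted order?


List is sorted: [8, 22, 38, 40, 45]
We need the leftmost position where 46 can be inserted, i.e. the first index whose element is >= 46 (or the end of the list if none is).
Binary search with low=0, high=5 (0-based indices):
  low=0, high=5, mid=2: a[2]=38 < 46, so low = 3
  low=3, high=5, mid=4: a[4]=45 < 46, so low = 5
Now low = high = 5, so the insertion index is 5.
Final answer: 5


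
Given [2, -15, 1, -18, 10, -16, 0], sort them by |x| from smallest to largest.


Compute absolute values:
  |2| = 2
  |-15| = 15
  |1| = 1
  |-18| = 18
  |10| = 10
  |-16| = 16
  |0| = 0
Absolute values in increasing order: 0 < 1 < 2 < 10 < 15 < 16 < 18
Listing the original numbers in that order gives the answer.
Final answer: [0, 1, 2, 10, -15, -16, -18]


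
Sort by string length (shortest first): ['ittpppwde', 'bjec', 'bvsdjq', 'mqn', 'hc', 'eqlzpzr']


Compute lengths:
  'ittpppwde' has length 9
  'bjec' has length 4
  'bvsdjq' has length 6
  'mqn' has length 3
  'hc' has length 2
  'eqlzpzr' has length 7
Lengths in increasing order: 2 < 3 < 4 < 6 < 7 < 9
Listing the words in that order gives the answer.
Final answer: ['hc', 'mqn', 'bjec', 'bvsdjq', 'eqlzpzr', 'ittpppwde']


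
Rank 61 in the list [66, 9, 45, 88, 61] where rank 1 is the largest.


Sort descending: [88, 66, 61, 45, 9]
Find 61 in the sorted list.
61 is at position 3.
Final answer: 3


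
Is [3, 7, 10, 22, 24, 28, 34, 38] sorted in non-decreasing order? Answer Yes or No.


Check consecutive pairs:
  3 <= 7? True
  7 <= 10? True
  10 <= 22? True
  22 <= 24? True
  24 <= 28? True
  28 <= 34? True
  34 <= 38? True
Every consecutive pair is in order, so the list is non-decreasing.
Final answer: Yes


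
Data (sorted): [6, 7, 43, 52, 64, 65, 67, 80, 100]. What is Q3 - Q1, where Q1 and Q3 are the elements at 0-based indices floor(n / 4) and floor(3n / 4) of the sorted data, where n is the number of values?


The data has n = 9 elements.
Q1 index = floor(9 / 4) = floor(2.25) = 2; Q3 index = floor(3 * 9 / 4) = floor(6.75) = 6
Q1 = element at index 2 = 43
Q3 = element at index 6 = 67
IQR = 67 - 43 = 24
Final answer: 24


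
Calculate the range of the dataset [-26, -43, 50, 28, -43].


Maximum value: 50
Minimum value: -43
Range = 50 - (-43) = 93
Final answer: 93


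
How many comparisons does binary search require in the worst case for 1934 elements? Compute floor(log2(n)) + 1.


Binary search halves the search space each step.
Maximum comparisons = floor(log2(1934)) + 1
log2(1934) = 10.9174
floor(log2(1934)) = 10, so 10 + 1 = 11
Final answer: 11


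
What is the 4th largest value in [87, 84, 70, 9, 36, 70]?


Sort descending: [87, 84, 70, 70, 36, 9]
The 4th element (1-indexed) is at index 3.
Value = 70
Final answer: 70


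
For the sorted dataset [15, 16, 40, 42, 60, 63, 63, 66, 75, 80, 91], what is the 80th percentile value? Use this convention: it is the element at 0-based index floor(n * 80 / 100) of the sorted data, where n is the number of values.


The dataset has n = 11 elements.
Index = floor(11 * 80 / 100) = floor(880 / 100) = floor(8.8) = 8
Counting from index 0 in the sorted data, the element at index 8 is 75.
Final answer: 75


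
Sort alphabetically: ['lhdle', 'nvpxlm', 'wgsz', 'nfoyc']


Compare strings character by character (the first differing letter decides):
  'lhdle' < 'nfoyc' since 'l' < 'n' at position 1
  'nfoyc' < 'nvpxlm' since 'f' < 'v' at position 2
  'nvpxlm' < 'wgsz' since 'n' < 'w' at position 1
Chaining these comparisons gives the alphabetical order.
Final answer: ['lhdle', 'nfoyc', 'nvpxlm', 'wgsz']


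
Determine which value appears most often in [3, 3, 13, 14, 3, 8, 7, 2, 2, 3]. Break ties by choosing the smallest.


Count the frequency of each value:
  2 appears 2 time(s)
  3 appears 4 time(s)
  7 appears 1 time(s)
  8 appears 1 time(s)
  13 appears 1 time(s)
  14 appears 1 time(s)
Maximum frequency is 4.
Only 3 reaches that frequency, so it is the mode.
Final answer: 3


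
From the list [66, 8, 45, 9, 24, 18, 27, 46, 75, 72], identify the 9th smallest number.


Sort ascending: [8, 9, 18, 24, 27, 45, 46, 66, 72, 75]
The 9th element (1-indexed) is at index 8.
Value = 72
Final answer: 72


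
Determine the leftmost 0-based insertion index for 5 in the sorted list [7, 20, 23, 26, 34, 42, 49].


List is sorted: [7, 20, 23, 26, 34, 42, 49]
We need the leftmost position where 5 can be inserted, i.e. the first index whose element is >= 5 (or the end of the list if none is).
Binary search with low=0, high=7 (0-based indices):
  low=0, high=7, mid=3: a[3]=26 >= 5, so high = 3
  low=0, high=3, mid=1: a[1]=20 >= 5, so high = 1
  low=0, high=1, mid=0: a[0]=7 >= 5, so high = 0
Now low = high = 0, so the insertion index is 0.
Final answer: 0


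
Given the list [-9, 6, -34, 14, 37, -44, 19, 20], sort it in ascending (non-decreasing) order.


Original list: [-9, 6, -34, 14, 37, -44, 19, 20]
Repeatedly take the smallest remaining element:
  Remaining [-9, 6, -34, 14, 37, -44, 19, 20] -> smallest is -44
  Remaining [-9, 6, -34, 14, 37, 19, 20] -> smallest is -34
  Remaining [-9, 6, 14, 37, 19, 20] -> smallest is -9
  Remaining [6, 14, 37, 19, 20] -> smallest is 6
  Remaining [14, 37, 19, 20] -> smallest is 14
  Remaining [37, 19, 20] -> smallest is 19
  Remaining [37, 20] -> smallest is 20
  Remaining [37] -> smallest is 37
Collecting the picks in order gives the sorted list.
Final answer: [-44, -34, -9, 6, 14, 19, 20, 37]


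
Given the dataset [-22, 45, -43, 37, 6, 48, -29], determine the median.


First, sort the list: [-43, -29, -22, 6, 37, 45, 48]
The list has 7 elements (odd count).
The middle index is 3 (0-based), and the element there is 6.
Final answer: 6


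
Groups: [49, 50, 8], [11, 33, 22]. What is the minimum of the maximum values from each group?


Find max of each group:
  Group 1: [49, 50, 8] -> max = 50
  Group 2: [11, 33, 22] -> max = 33
Maxes: [50, 33]
Minimum of maxes = 33
Final answer: 33


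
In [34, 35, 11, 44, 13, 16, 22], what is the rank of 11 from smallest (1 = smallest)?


Sort ascending: [11, 13, 16, 22, 34, 35, 44]
Find 11 in the sorted list.
11 is at position 1 (1-indexed).
Final answer: 1


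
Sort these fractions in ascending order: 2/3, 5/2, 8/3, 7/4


Convert to decimal for comparison:
  2/3 = 0.6667
  5/2 = 2.5
  8/3 = 2.6667
  7/4 = 1.75
Decimals in increasing order: 0.6667 < 1.75 < 2.5 < 2.6667
Writing each back as its fraction gives the sorted order.
Final answer: 2/3, 7/4, 5/2, 8/3


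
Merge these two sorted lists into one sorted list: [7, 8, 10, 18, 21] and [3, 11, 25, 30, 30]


List A: [7, 8, 10, 18, 21]
List B: [3, 11, 25, 30, 30]
Repeatedly compare the front elements and take the smaller:
  7 vs 3 -> take 3
  7 vs 11 -> take 7
  8 vs 11 -> take 8
  10 vs 11 -> take 10
  18 vs 11 -> take 11
  18 vs 25 -> take 18
  21 vs 25 -> take 21
  A is exhausted; append the rest of B: [25, 30, 30]
Final answer: [3, 7, 8, 10, 11, 18, 21, 25, 30, 30]


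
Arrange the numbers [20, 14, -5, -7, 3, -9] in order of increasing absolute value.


Compute absolute values:
  |20| = 20
  |14| = 14
  |-5| = 5
  |-7| = 7
  |3| = 3
  |-9| = 9
Absolute values in increasing order: 3 < 5 < 7 < 9 < 14 < 20
Listing the original numbers in that order gives the answer.
Final answer: [3, -5, -7, -9, 14, 20]


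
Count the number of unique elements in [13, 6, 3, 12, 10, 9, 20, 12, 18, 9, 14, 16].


List all unique values:
Distinct values: [3, 6, 9, 10, 12, 13, 14, 16, 18, 20]
Count = 10
Final answer: 10


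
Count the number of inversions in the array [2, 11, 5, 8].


For each element, count the later elements that are smaller than it:
  2 (index 0): smaller elements after it = [] -> 0
  11 (index 1): smaller elements after it = [5, 8] -> 2
  5 (index 2): smaller elements after it = [] -> 0
Total inversions = 0 + 2 + 0 = 2
Final answer: 2


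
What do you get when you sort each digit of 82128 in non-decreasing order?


The number 82128 has digits: 8, 2, 1, 2, 8
Sorted: 1, 2, 2, 8, 8
Joining the sorted digits gives the result.
Final answer: 12288


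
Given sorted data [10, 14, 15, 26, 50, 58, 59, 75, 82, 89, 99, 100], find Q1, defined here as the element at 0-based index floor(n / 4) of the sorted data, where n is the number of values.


The list has n = 12 elements.
Q1 index = floor(12 / 4) = floor(3) = 3
Counting from index 0 in the sorted data, the element at index 3 is 26.
Final answer: 26


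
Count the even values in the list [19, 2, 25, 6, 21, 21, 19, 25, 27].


Check each element:
  19 is odd
  2 is even
  25 is odd
  6 is even
  21 is odd
  21 is odd
  19 is odd
  25 is odd
  27 is odd
Evens: [2, 6]
Count of evens = 2
Final answer: 2


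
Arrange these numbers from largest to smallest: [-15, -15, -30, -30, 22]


Original list: [-15, -15, -30, -30, 22]
Repeatedly take the largest remaining element:
  Remaining [-15, -15, -30, -30, 22] -> largest is 22
  Remaining [-15, -15, -30, -30] -> largest is -15
  Remaining [-15, -30, -30] -> largest is -15
  Remaining [-30, -30] -> largest is -30
  Remaining [-30] -> largest is -30
Collecting the picks in order gives the descending list.
Final answer: [22, -15, -15, -30, -30]


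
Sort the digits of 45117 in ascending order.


The number 45117 has digits: 4, 5, 1, 1, 7
Sorted: 1, 1, 4, 5, 7
Joining the sorted digits gives the result.
Final answer: 11457


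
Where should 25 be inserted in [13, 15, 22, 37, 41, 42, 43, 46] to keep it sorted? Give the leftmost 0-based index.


List is sorted: [13, 15, 22, 37, 41, 42, 43, 46]
We need the leftmost position where 25 can be inserted, i.e. the first index whose element is >= 25 (or the end of the list if none is).
Binary search with low=0, high=8 (0-based indices):
  low=0, high=8, mid=4: a[4]=41 >= 25, so high = 4
  low=0, high=4, mid=2: a[2]=22 < 25, so low = 3
  low=3, high=4, mid=3: a[3]=37 >= 25, so high = 3
Now low = high = 3, so the insertion index is 3.
Final answer: 3


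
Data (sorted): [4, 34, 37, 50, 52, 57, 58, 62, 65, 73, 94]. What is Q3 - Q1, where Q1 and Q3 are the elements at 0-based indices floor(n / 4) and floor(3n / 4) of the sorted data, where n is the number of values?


The data has n = 11 elements.
Q1 index = floor(11 / 4) = floor(2.75) = 2; Q3 index = floor(3 * 11 / 4) = floor(8.25) = 8
Q1 = element at index 2 = 37
Q3 = element at index 8 = 65
IQR = 65 - 37 = 28
Final answer: 28


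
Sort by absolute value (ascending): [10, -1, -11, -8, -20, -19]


Compute absolute values:
  |10| = 10
  |-1| = 1
  |-11| = 11
  |-8| = 8
  |-20| = 20
  |-19| = 19
Absolute values in increasing order: 1 < 8 < 10 < 11 < 19 < 20
Listing the original numbers in that order gives the answer.
Final answer: [-1, -8, 10, -11, -19, -20]


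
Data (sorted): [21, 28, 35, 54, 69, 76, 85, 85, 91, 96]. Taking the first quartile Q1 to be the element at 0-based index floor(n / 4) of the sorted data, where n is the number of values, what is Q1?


The list has n = 10 elements.
Q1 index = floor(10 / 4) = floor(2.5) = 2
Counting from index 0 in the sorted data, the element at index 2 is 35.
Final answer: 35


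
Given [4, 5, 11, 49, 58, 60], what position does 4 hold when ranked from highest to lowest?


Sort descending: [60, 58, 49, 11, 5, 4]
Find 4 in the sorted list.
4 is at position 6.
Final answer: 6


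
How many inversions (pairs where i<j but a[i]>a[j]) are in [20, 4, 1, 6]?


For each element, count the later elements that are smaller than it:
  20 (index 0): smaller elements after it = [4, 1, 6] -> 3
  4 (index 1): smaller elements after it = [1] -> 1
  1 (index 2): smaller elements after it = [] -> 0
Total inversions = 3 + 1 + 0 = 4
Final answer: 4


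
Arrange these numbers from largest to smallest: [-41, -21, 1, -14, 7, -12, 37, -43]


Original list: [-41, -21, 1, -14, 7, -12, 37, -43]
Repeatedly take the largest remaining element:
  Remaining [-41, -21, 1, -14, 7, -12, 37, -43] -> largest is 37
  Remaining [-41, -21, 1, -14, 7, -12, -43] -> largest is 7
  Remaining [-41, -21, 1, -14, -12, -43] -> largest is 1
  Remaining [-41, -21, -14, -12, -43] -> largest is -12
  Remaining [-41, -21, -14, -43] -> largest is -14
  Remaining [-41, -21, -43] -> largest is -21
  Remaining [-41, -43] -> largest is -41
  Remaining [-43] -> largest is -43
Collecting the picks in order gives the descending list.
Final answer: [37, 7, 1, -12, -14, -21, -41, -43]


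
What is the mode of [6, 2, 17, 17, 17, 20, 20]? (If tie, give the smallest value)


Count the frequency of each value:
  2 appears 1 time(s)
  6 appears 1 time(s)
  17 appears 3 time(s)
  20 appears 2 time(s)
Maximum frequency is 3.
Only 17 reaches that frequency, so it is the mode.
Final answer: 17


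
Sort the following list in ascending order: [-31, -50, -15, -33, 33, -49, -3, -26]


Original list: [-31, -50, -15, -33, 33, -49, -3, -26]
Repeatedly take the smallest remaining element:
  Remaining [-31, -50, -15, -33, 33, -49, -3, -26] -> smallest is -50
  Remaining [-31, -15, -33, 33, -49, -3, -26] -> smallest is -49
  Remaining [-31, -15, -33, 33, -3, -26] -> smallest is -33
  Remaining [-31, -15, 33, -3, -26] -> smallest is -31
  Remaining [-15, 33, -3, -26] -> smallest is -26
  Remaining [-15, 33, -3] -> smallest is -15
  Remaining [33, -3] -> smallest is -3
  Remaining [33] -> smallest is 33
Collecting the picks in order gives the sorted list.
Final answer: [-50, -49, -33, -31, -26, -15, -3, 33]


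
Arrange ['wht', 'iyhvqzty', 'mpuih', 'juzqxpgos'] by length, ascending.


Compute lengths:
  'wht' has length 3
  'iyhvqzty' has length 8
  'mpuih' has length 5
  'juzqxpgos' has length 9
Lengths in increasing order: 3 < 5 < 8 < 9
Listing the words in that order gives the answer.
Final answer: ['wht', 'mpuih', 'iyhvqzty', 'juzqxpgos']


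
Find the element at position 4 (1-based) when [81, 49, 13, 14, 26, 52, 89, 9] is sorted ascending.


Sort ascending: [9, 13, 14, 26, 49, 52, 81, 89]
The 4th element (1-indexed) is at index 3.
Value = 26
Final answer: 26


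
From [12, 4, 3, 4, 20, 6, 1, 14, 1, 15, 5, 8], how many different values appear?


List all unique values:
Distinct values: [1, 3, 4, 5, 6, 8, 12, 14, 15, 20]
Count = 10
Final answer: 10


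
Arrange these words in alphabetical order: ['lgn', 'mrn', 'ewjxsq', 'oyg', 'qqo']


Compare strings character by character (the first differing letter decides):
  'ewjxsq' < 'lgn' since 'e' < 'l' at position 1
  'lgn' < 'mrn' since 'l' < 'm' at position 1
  'mrn' < 'oyg' since 'm' < 'o' at position 1
  'oyg' < 'qqo' since 'o' < 'q' at position 1
Chaining these comparisons gives the alphabetical order.
Final answer: ['ewjxsq', 'lgn', 'mrn', 'oyg', 'qqo']


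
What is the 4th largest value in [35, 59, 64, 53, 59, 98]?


Sort descending: [98, 64, 59, 59, 53, 35]
The 4th element (1-indexed) is at index 3.
Value = 59
Final answer: 59


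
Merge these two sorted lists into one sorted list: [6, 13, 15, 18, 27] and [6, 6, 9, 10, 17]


List A: [6, 13, 15, 18, 27]
List B: [6, 6, 9, 10, 17]
Repeatedly compare the front elements and take the smaller:
  6 vs 6 -> take 6
  13 vs 6 -> take 6
  13 vs 6 -> take 6
  13 vs 9 -> take 9
  13 vs 10 -> take 10
  13 vs 17 -> take 13
  15 vs 17 -> take 15
  18 vs 17 -> take 17
  B is exhausted; append the rest of A: [18, 27]
Final answer: [6, 6, 6, 9, 10, 13, 15, 17, 18, 27]


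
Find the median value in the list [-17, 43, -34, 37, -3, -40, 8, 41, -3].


First, sort the list: [-40, -34, -17, -3, -3, 8, 37, 41, 43]
The list has 9 elements (odd count).
The middle index is 4 (0-based), and the element there is -3.
Final answer: -3
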